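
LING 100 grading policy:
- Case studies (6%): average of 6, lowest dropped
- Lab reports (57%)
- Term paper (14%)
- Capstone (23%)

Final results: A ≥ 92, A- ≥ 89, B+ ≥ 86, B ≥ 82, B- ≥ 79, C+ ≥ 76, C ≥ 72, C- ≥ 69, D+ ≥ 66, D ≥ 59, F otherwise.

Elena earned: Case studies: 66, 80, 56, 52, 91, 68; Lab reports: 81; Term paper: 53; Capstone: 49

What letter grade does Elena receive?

C-

Case studies: drop 52 → average of remaining 5 = 361/5 = 72.2
Weighted total:
  Case studies 72.2 × 0.06 = 4.332
  Lab reports 81 × 0.57 = 46.17
  Term paper 53 × 0.14 = 7.42
  Capstone 49 × 0.23 = 11.27
Sum = 69.192
69.192 is ≥ 69 and < 72 → C-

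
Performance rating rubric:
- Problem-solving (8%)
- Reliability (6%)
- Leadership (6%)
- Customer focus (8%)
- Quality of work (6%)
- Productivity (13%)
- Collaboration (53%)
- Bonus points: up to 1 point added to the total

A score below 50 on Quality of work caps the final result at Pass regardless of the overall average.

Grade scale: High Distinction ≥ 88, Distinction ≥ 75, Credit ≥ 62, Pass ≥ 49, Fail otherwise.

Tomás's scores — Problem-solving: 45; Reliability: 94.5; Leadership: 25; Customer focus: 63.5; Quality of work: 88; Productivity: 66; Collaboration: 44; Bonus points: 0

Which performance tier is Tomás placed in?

Quality of work score 88 ≥ 50: minimum met.
Weighted total:
  Problem-solving 45 × 0.08 = 3.6
  Reliability 94.5 × 0.06 = 5.67
  Leadership 25 × 0.06 = 1.5
  Customer focus 63.5 × 0.08 = 5.08
  Quality of work 88 × 0.06 = 5.28
  Productivity 66 × 0.13 = 8.58
  Collaboration 44 × 0.53 = 23.32
Sum = 53.03
Bonus points: 53.03 + 0 = 53.03
53.03 is ≥ 49 and < 62 → Pass

Pass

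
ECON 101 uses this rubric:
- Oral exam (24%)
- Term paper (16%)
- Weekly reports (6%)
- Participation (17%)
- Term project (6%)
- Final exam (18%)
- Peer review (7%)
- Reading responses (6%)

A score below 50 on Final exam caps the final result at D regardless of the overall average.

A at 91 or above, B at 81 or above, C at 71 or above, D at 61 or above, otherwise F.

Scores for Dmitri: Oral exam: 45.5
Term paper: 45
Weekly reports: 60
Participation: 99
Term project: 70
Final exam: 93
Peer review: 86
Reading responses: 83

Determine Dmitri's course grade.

D

Final exam score 93 ≥ 50: minimum met.
Weighted total:
  Oral exam 45.5 × 0.24 = 10.92
  Term paper 45 × 0.16 = 7.2
  Weekly reports 60 × 0.06 = 3.6
  Participation 99 × 0.17 = 16.83
  Term project 70 × 0.06 = 4.2
  Final exam 93 × 0.18 = 16.74
  Peer review 86 × 0.07 = 6.02
  Reading responses 83 × 0.06 = 4.98
Sum = 70.49
70.49 is ≥ 61 and < 71 → D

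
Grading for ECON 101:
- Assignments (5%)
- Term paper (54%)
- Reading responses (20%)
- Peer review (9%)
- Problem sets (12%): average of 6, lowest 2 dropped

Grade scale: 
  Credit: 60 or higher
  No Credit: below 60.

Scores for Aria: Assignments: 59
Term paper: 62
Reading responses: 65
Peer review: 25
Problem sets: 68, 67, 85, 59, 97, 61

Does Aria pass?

Problem sets: drop 59, 61 → average of remaining 4 = 317/4 = 79.25
Weighted total:
  Assignments 59 × 0.05 = 2.95
  Term paper 62 × 0.54 = 33.48
  Reading responses 65 × 0.2 = 13
  Peer review 25 × 0.09 = 2.25
  Problem sets 79.25 × 0.12 = 9.51
Sum = 61.19
61.19 ≥ 60 → Credit

Credit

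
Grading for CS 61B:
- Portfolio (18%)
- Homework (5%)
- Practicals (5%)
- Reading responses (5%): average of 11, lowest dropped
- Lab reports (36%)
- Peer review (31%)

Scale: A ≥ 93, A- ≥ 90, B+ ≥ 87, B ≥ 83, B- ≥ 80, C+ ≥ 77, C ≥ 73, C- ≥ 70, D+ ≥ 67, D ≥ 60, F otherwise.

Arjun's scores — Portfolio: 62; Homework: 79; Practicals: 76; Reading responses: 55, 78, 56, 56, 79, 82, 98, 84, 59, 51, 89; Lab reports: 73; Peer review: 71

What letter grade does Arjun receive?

C-

Reading responses: drop 51 → average of remaining 10 = 736/10 = 73.6
Weighted total:
  Portfolio 62 × 0.18 = 11.16
  Homework 79 × 0.05 = 3.95
  Practicals 76 × 0.05 = 3.8
  Reading responses 73.6 × 0.05 = 3.68
  Lab reports 73 × 0.36 = 26.28
  Peer review 71 × 0.31 = 22.01
Sum = 70.88
70.88 is ≥ 70 and < 73 → C-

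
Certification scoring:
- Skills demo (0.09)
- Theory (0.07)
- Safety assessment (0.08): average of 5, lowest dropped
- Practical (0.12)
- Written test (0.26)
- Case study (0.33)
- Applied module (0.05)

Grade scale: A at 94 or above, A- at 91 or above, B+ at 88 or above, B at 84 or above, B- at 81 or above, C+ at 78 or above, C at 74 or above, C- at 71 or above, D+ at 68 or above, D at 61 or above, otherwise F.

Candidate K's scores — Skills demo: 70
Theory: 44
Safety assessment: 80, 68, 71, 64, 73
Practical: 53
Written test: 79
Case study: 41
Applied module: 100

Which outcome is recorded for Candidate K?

Safety assessment: drop 64 → average of remaining 4 = 292/4 = 73
Weighted total:
  Skills demo 70 × 0.09 = 6.3
  Theory 44 × 0.07 = 3.08
  Safety assessment 73 × 0.08 = 5.84
  Practical 53 × 0.12 = 6.36
  Written test 79 × 0.26 = 20.54
  Case study 41 × 0.33 = 13.53
  Applied module 100 × 0.05 = 5
Sum = 60.65
60.65 < 61 → F

F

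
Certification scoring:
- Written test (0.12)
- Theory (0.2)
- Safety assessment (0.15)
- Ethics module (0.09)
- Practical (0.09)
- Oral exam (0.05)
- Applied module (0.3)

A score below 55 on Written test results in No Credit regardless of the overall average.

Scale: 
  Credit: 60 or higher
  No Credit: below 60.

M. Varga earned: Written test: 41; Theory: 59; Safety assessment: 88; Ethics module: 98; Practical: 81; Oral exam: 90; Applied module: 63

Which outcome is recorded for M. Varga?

No Credit

Written test score 41 < 55: minimum not met.
Weighted total:
  Written test 41 × 0.12 = 4.92
  Theory 59 × 0.2 = 11.8
  Safety assessment 88 × 0.15 = 13.2
  Ethics module 98 × 0.09 = 8.82
  Practical 81 × 0.09 = 7.29
  Oral exam 90 × 0.05 = 4.5
  Applied module 63 × 0.3 = 18.9
Sum = 69.43
Because the Written test minimum was not met, the result is No Credit.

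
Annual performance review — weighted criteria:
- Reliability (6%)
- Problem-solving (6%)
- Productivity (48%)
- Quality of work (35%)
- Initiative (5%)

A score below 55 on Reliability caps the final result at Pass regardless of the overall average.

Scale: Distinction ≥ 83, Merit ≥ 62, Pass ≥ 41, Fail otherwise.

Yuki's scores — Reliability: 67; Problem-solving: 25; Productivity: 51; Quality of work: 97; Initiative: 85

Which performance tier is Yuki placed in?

Reliability score 67 ≥ 55: minimum met.
Weighted total:
  Reliability 67 × 0.06 = 4.02
  Problem-solving 25 × 0.06 = 1.5
  Productivity 51 × 0.48 = 24.48
  Quality of work 97 × 0.35 = 33.95
  Initiative 85 × 0.05 = 4.25
Sum = 68.2
68.2 is ≥ 62 and < 83 → Merit

Merit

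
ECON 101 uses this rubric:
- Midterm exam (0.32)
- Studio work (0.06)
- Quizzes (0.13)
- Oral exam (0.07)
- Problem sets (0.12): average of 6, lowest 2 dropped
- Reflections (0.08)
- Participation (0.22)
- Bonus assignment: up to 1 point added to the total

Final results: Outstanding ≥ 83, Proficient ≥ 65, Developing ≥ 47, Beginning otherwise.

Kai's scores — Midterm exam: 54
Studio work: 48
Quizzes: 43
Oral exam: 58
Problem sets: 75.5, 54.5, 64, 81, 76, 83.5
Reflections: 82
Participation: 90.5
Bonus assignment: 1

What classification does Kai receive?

Problem sets: drop 54.5, 64 → average of remaining 4 = 316/4 = 79
Weighted total:
  Midterm exam 54 × 0.32 = 17.28
  Studio work 48 × 0.06 = 2.88
  Quizzes 43 × 0.13 = 5.59
  Oral exam 58 × 0.07 = 4.06
  Problem sets 79 × 0.12 = 9.48
  Reflections 82 × 0.08 = 6.56
  Participation 90.5 × 0.22 = 19.91
Sum = 65.76
Bonus assignment: 65.76 + 1 = 66.76
66.76 is ≥ 65 and < 83 → Proficient

Proficient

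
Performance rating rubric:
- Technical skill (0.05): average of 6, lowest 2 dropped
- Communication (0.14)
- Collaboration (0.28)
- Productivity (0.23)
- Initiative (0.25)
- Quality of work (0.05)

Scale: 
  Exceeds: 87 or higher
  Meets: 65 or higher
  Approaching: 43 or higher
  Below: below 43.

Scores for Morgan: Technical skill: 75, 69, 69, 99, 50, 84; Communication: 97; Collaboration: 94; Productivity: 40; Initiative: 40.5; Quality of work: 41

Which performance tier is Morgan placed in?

Meets

Technical skill: drop 50, 69 → average of remaining 4 = 327/4 = 81.75
Weighted total:
  Technical skill 81.75 × 0.05 = 4.0875
  Communication 97 × 0.14 = 13.58
  Collaboration 94 × 0.28 = 26.32
  Productivity 40 × 0.23 = 9.2
  Initiative 40.5 × 0.25 = 10.125
  Quality of work 41 × 0.05 = 2.05
Sum = 65.3625
65.3625 is ≥ 65 and < 87 → Meets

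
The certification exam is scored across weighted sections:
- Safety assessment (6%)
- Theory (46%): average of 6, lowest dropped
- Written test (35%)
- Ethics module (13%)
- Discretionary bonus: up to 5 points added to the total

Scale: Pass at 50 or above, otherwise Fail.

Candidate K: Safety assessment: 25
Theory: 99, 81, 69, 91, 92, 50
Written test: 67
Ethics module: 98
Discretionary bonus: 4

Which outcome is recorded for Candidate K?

Theory: drop 50 → average of remaining 5 = 432/5 = 86.4
Weighted total:
  Safety assessment 25 × 0.06 = 1.5
  Theory 86.4 × 0.46 = 39.744
  Written test 67 × 0.35 = 23.45
  Ethics module 98 × 0.13 = 12.74
Sum = 77.434
Discretionary bonus: 77.434 + 4 = 81.434
81.434 ≥ 50 → Pass

Pass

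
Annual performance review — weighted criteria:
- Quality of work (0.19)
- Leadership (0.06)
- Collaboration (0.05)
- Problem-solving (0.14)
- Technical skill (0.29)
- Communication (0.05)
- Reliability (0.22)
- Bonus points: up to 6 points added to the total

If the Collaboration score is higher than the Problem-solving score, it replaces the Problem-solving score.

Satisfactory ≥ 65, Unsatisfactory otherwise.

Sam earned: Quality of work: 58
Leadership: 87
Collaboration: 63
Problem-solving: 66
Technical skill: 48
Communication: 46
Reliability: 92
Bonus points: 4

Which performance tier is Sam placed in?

Satisfactory

Collaboration (63) ≤ Problem-solving (66), so Problem-solving stays at 66.
Weighted total:
  Quality of work 58 × 0.19 = 11.02
  Leadership 87 × 0.06 = 5.22
  Collaboration 63 × 0.05 = 3.15
  Problem-solving 66 × 0.14 = 9.24
  Technical skill 48 × 0.29 = 13.92
  Communication 46 × 0.05 = 2.3
  Reliability 92 × 0.22 = 20.24
Sum = 65.09
Bonus points: 65.09 + 4 = 69.09
69.09 ≥ 65 → Satisfactory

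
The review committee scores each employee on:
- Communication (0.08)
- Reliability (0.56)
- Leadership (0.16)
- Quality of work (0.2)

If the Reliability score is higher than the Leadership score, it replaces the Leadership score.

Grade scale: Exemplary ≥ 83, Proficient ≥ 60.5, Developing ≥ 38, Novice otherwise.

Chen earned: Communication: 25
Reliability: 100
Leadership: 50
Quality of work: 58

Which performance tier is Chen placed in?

Reliability (100) > Leadership (50), so Leadership counts as 100.
Weighted total:
  Communication 25 × 0.08 = 2
  Reliability 100 × 0.56 = 56
  Leadership 100 × 0.16 = 16
  Quality of work 58 × 0.2 = 11.6
Sum = 85.6
85.6 ≥ 83 → Exemplary

Exemplary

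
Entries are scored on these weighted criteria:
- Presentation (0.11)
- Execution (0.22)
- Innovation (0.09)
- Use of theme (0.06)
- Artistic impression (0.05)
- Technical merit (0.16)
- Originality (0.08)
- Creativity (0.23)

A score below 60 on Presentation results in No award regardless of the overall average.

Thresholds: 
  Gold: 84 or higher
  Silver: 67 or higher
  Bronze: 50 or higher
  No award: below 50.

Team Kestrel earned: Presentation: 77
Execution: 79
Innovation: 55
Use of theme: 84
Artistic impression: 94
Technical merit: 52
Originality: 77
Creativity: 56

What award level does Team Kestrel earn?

Silver

Presentation score 77 ≥ 60: minimum met.
Weighted total:
  Presentation 77 × 0.11 = 8.47
  Execution 79 × 0.22 = 17.38
  Innovation 55 × 0.09 = 4.95
  Use of theme 84 × 0.06 = 5.04
  Artistic impression 94 × 0.05 = 4.7
  Technical merit 52 × 0.16 = 8.32
  Originality 77 × 0.08 = 6.16
  Creativity 56 × 0.23 = 12.88
Sum = 67.9
67.9 is ≥ 67 and < 84 → Silver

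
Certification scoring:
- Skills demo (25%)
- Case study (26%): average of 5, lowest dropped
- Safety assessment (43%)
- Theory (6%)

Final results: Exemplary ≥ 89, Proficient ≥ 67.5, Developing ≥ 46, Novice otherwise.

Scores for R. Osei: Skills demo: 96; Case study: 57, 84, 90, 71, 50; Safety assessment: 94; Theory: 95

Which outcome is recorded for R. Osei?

Exemplary

Case study: drop 50 → average of remaining 4 = 302/4 = 75.5
Weighted total:
  Skills demo 96 × 0.25 = 24
  Case study 75.5 × 0.26 = 19.63
  Safety assessment 94 × 0.43 = 40.42
  Theory 95 × 0.06 = 5.7
Sum = 89.75
89.75 ≥ 89 → Exemplary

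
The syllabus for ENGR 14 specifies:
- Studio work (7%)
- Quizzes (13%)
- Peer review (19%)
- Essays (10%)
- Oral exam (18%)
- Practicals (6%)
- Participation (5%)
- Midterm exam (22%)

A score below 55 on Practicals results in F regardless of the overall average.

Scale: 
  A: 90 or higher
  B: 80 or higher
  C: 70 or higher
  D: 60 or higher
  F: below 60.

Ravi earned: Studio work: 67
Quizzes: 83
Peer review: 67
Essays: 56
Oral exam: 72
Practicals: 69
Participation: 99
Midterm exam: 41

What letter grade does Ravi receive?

D

Practicals score 69 ≥ 55: minimum met.
Weighted total:
  Studio work 67 × 0.07 = 4.69
  Quizzes 83 × 0.13 = 10.79
  Peer review 67 × 0.19 = 12.73
  Essays 56 × 0.1 = 5.6
  Oral exam 72 × 0.18 = 12.96
  Practicals 69 × 0.06 = 4.14
  Participation 99 × 0.05 = 4.95
  Midterm exam 41 × 0.22 = 9.02
Sum = 64.88
64.88 is ≥ 60 and < 70 → D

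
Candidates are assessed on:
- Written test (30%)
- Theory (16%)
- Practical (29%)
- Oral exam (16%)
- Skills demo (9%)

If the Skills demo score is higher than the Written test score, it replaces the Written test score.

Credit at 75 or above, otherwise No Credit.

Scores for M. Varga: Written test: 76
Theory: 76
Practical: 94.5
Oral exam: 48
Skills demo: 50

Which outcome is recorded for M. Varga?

Skills demo (50) ≤ Written test (76), so Written test stays at 76.
Weighted total:
  Written test 76 × 0.3 = 22.8
  Theory 76 × 0.16 = 12.16
  Practical 94.5 × 0.29 = 27.405
  Oral exam 48 × 0.16 = 7.68
  Skills demo 50 × 0.09 = 4.5
Sum = 74.545
74.545 < 75 → No Credit

No Credit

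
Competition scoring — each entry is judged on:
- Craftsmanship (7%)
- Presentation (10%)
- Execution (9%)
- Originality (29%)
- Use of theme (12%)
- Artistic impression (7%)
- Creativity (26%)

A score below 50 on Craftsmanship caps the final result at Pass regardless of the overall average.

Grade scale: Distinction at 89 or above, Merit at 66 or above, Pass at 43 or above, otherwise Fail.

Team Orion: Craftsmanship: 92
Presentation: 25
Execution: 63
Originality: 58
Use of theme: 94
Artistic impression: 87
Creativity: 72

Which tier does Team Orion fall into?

Merit

Craftsmanship score 92 ≥ 50: minimum met.
Weighted total:
  Craftsmanship 92 × 0.07 = 6.44
  Presentation 25 × 0.1 = 2.5
  Execution 63 × 0.09 = 5.67
  Originality 58 × 0.29 = 16.82
  Use of theme 94 × 0.12 = 11.28
  Artistic impression 87 × 0.07 = 6.09
  Creativity 72 × 0.26 = 18.72
Sum = 67.52
67.52 is ≥ 66 and < 89 → Merit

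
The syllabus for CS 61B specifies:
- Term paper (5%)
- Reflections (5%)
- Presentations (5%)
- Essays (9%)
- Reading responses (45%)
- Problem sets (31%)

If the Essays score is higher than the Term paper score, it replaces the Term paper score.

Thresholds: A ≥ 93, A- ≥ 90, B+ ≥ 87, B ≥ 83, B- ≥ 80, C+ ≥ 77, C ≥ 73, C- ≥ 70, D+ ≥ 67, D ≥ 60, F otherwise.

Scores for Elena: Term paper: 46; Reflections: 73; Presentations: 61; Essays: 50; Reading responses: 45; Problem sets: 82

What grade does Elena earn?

F

Essays (50) > Term paper (46), so Term paper counts as 50.
Weighted total:
  Term paper 50 × 0.05 = 2.5
  Reflections 73 × 0.05 = 3.65
  Presentations 61 × 0.05 = 3.05
  Essays 50 × 0.09 = 4.5
  Reading responses 45 × 0.45 = 20.25
  Problem sets 82 × 0.31 = 25.42
Sum = 59.37
59.37 < 60 → F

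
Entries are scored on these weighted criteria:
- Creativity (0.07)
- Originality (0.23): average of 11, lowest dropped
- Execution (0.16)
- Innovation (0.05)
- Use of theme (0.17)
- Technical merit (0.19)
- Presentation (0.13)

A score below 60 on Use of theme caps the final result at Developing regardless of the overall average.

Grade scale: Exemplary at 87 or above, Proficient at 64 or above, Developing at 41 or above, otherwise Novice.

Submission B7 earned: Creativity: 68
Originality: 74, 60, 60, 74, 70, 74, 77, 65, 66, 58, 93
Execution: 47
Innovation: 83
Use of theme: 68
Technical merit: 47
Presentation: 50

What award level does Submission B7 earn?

Originality: drop 58 → average of remaining 10 = 713/10 = 71.3
Use of theme score 68 ≥ 60: minimum met.
Weighted total:
  Creativity 68 × 0.07 = 4.76
  Originality 71.3 × 0.23 = 16.399
  Execution 47 × 0.16 = 7.52
  Innovation 83 × 0.05 = 4.15
  Use of theme 68 × 0.17 = 11.56
  Technical merit 47 × 0.19 = 8.93
  Presentation 50 × 0.13 = 6.5
Sum = 59.819
59.819 is ≥ 41 and < 64 → Developing

Developing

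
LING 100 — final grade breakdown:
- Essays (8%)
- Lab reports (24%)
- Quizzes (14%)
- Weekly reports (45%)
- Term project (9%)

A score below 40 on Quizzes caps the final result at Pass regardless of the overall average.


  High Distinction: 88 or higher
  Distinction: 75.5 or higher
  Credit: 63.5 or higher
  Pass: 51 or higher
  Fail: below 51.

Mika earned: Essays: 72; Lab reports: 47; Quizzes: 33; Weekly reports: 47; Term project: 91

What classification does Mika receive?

Pass

Quizzes score 33 < 40: minimum not met.
Weighted total:
  Essays 72 × 0.08 = 5.76
  Lab reports 47 × 0.24 = 11.28
  Quizzes 33 × 0.14 = 4.62
  Weekly reports 47 × 0.45 = 21.15
  Term project 91 × 0.09 = 8.19
Sum = 51
51 would be Pass; cap at Pass applies → Pass.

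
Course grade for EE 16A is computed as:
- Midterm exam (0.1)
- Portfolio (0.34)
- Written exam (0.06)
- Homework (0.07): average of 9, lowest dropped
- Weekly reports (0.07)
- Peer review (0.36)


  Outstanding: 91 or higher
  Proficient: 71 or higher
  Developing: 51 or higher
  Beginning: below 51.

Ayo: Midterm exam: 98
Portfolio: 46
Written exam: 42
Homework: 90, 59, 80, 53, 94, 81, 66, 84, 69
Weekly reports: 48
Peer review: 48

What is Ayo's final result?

Homework: drop 53 → average of remaining 8 = 623/8 = 77.875
Weighted total:
  Midterm exam 98 × 0.1 = 9.8
  Portfolio 46 × 0.34 = 15.64
  Written exam 42 × 0.06 = 2.52
  Homework 77.875 × 0.07 = 5.45125
  Weekly reports 48 × 0.07 = 3.36
  Peer review 48 × 0.36 = 17.28
Sum = 54.05125
54.05125 is ≥ 51 and < 71 → Developing

Developing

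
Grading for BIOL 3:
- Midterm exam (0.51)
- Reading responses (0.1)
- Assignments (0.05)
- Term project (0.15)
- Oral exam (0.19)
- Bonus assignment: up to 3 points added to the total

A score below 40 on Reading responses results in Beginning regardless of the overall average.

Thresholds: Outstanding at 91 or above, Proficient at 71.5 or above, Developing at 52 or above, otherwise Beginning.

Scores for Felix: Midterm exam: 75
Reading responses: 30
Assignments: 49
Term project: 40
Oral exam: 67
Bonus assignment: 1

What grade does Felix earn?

Beginning

Reading responses score 30 < 40: minimum not met.
Weighted total:
  Midterm exam 75 × 0.51 = 38.25
  Reading responses 30 × 0.1 = 3
  Assignments 49 × 0.05 = 2.45
  Term project 40 × 0.15 = 6
  Oral exam 67 × 0.19 = 12.73
Sum = 62.43
Bonus assignment: 62.43 + 1 = 63.43
Because the Reading responses minimum was not met, the result is Beginning.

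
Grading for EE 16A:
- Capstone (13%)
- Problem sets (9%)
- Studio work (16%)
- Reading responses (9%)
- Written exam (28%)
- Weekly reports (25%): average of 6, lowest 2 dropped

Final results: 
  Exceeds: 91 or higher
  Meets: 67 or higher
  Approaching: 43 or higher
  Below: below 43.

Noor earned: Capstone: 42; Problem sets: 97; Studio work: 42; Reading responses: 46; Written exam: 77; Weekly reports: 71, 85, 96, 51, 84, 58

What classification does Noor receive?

Weekly reports: drop 51, 58 → average of remaining 4 = 336/4 = 84
Weighted total:
  Capstone 42 × 0.13 = 5.46
  Problem sets 97 × 0.09 = 8.73
  Studio work 42 × 0.16 = 6.72
  Reading responses 46 × 0.09 = 4.14
  Written exam 77 × 0.28 = 21.56
  Weekly reports 84 × 0.25 = 21
Sum = 67.61
67.61 is ≥ 67 and < 91 → Meets

Meets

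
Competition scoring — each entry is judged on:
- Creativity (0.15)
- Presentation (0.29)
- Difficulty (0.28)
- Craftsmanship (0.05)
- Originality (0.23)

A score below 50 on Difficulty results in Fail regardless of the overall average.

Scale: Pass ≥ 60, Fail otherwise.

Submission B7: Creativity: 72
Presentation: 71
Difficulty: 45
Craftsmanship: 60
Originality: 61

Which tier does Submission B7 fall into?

Difficulty score 45 < 50: minimum not met.
Weighted total:
  Creativity 72 × 0.15 = 10.8
  Presentation 71 × 0.29 = 20.59
  Difficulty 45 × 0.28 = 12.6
  Craftsmanship 60 × 0.05 = 3
  Originality 61 × 0.23 = 14.03
Sum = 61.02
Because the Difficulty minimum was not met, the result is Fail.

Fail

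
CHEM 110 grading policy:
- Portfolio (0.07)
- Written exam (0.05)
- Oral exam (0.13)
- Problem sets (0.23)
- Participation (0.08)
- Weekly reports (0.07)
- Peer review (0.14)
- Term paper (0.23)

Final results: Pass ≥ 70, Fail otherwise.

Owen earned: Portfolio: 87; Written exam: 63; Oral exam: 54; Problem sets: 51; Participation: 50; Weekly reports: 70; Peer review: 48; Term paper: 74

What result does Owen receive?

Fail

Weighted total:
  Portfolio 87 × 0.07 = 6.09
  Written exam 63 × 0.05 = 3.15
  Oral exam 54 × 0.13 = 7.02
  Problem sets 51 × 0.23 = 11.73
  Participation 50 × 0.08 = 4
  Weekly reports 70 × 0.07 = 4.9
  Peer review 48 × 0.14 = 6.72
  Term paper 74 × 0.23 = 17.02
Sum = 60.63
60.63 < 70 → Fail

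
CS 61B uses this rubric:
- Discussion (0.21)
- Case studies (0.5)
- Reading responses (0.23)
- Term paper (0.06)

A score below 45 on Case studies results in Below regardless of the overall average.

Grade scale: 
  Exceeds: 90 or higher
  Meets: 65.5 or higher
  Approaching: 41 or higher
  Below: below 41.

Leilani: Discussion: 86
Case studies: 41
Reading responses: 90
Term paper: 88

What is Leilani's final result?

Case studies score 41 < 45: minimum not met.
Weighted total:
  Discussion 86 × 0.21 = 18.06
  Case studies 41 × 0.5 = 20.5
  Reading responses 90 × 0.23 = 20.7
  Term paper 88 × 0.06 = 5.28
Sum = 64.54
Because the Case studies minimum was not met, the result is Below.

Below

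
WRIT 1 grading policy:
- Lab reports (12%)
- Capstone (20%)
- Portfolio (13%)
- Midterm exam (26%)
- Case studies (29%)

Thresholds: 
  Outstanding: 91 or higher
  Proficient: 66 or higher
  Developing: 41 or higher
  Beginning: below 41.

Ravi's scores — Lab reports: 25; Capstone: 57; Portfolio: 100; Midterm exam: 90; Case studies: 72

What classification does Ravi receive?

Proficient

Weighted total:
  Lab reports 25 × 0.12 = 3
  Capstone 57 × 0.2 = 11.4
  Portfolio 100 × 0.13 = 13
  Midterm exam 90 × 0.26 = 23.4
  Case studies 72 × 0.29 = 20.88
Sum = 71.68
71.68 is ≥ 66 and < 91 → Proficient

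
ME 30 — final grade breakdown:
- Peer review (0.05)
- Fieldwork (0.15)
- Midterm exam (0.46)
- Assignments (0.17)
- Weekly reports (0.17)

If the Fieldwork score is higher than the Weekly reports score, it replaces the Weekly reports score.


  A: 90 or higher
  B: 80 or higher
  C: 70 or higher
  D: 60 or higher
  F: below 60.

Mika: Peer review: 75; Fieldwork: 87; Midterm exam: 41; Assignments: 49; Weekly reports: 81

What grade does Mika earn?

Fieldwork (87) > Weekly reports (81), so Weekly reports counts as 87.
Weighted total:
  Peer review 75 × 0.05 = 3.75
  Fieldwork 87 × 0.15 = 13.05
  Midterm exam 41 × 0.46 = 18.86
  Assignments 49 × 0.17 = 8.33
  Weekly reports 87 × 0.17 = 14.79
Sum = 58.78
58.78 < 60 → F

F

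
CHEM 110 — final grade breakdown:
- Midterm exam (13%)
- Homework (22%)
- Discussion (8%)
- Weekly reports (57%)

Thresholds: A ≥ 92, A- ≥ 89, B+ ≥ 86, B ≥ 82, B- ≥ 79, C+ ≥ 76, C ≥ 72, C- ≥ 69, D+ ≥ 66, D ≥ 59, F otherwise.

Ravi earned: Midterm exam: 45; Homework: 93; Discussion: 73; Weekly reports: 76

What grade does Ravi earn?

C

Weighted total:
  Midterm exam 45 × 0.13 = 5.85
  Homework 93 × 0.22 = 20.46
  Discussion 73 × 0.08 = 5.84
  Weekly reports 76 × 0.57 = 43.32
Sum = 75.47
75.47 is ≥ 72 and < 76 → C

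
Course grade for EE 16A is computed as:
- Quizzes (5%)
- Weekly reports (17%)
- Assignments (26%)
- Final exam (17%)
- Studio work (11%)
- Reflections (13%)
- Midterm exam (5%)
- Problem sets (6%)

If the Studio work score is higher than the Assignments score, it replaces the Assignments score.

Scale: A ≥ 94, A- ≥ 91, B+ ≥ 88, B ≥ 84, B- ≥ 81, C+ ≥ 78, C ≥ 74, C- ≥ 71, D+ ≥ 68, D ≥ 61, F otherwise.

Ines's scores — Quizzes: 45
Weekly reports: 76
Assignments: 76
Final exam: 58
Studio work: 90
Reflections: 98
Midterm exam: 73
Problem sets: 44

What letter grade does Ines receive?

Studio work (90) > Assignments (76), so Assignments counts as 90.
Weighted total:
  Quizzes 45 × 0.05 = 2.25
  Weekly reports 76 × 0.17 = 12.92
  Assignments 90 × 0.26 = 23.4
  Final exam 58 × 0.17 = 9.86
  Studio work 90 × 0.11 = 9.9
  Reflections 98 × 0.13 = 12.74
  Midterm exam 73 × 0.05 = 3.65
  Problem sets 44 × 0.06 = 2.64
Sum = 77.36
77.36 is ≥ 74 and < 78 → C

C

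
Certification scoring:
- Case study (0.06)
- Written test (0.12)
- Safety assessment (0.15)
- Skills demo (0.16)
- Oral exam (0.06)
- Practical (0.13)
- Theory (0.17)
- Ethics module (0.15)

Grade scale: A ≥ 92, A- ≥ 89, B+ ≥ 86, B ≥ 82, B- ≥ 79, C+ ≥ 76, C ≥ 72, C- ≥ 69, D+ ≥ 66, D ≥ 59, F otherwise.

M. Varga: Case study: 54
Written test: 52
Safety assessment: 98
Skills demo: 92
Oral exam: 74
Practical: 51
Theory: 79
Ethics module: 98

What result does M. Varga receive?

Weighted total:
  Case study 54 × 0.06 = 3.24
  Written test 52 × 0.12 = 6.24
  Safety assessment 98 × 0.15 = 14.7
  Skills demo 92 × 0.16 = 14.72
  Oral exam 74 × 0.06 = 4.44
  Practical 51 × 0.13 = 6.63
  Theory 79 × 0.17 = 13.43
  Ethics module 98 × 0.15 = 14.7
Sum = 78.1
78.1 is ≥ 76 and < 79 → C+

C+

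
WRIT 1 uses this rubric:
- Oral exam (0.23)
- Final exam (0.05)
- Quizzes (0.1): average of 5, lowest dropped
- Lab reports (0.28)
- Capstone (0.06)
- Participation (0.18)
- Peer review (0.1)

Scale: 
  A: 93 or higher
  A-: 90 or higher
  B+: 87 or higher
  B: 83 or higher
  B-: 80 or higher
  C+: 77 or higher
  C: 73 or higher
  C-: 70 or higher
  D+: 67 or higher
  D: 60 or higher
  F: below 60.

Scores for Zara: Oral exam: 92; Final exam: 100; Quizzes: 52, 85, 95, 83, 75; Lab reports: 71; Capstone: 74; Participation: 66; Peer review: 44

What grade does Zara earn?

Quizzes: drop 52 → average of remaining 4 = 338/4 = 84.5
Weighted total:
  Oral exam 92 × 0.23 = 21.16
  Final exam 100 × 0.05 = 5
  Quizzes 84.5 × 0.1 = 8.45
  Lab reports 71 × 0.28 = 19.88
  Capstone 74 × 0.06 = 4.44
  Participation 66 × 0.18 = 11.88
  Peer review 44 × 0.1 = 4.4
Sum = 75.21
75.21 is ≥ 73 and < 77 → C

C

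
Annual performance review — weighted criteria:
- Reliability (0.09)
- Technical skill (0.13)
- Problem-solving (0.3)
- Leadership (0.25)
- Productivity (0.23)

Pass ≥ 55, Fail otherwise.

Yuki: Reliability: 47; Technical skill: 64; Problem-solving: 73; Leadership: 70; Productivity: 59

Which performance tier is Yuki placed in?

Weighted total:
  Reliability 47 × 0.09 = 4.23
  Technical skill 64 × 0.13 = 8.32
  Problem-solving 73 × 0.3 = 21.9
  Leadership 70 × 0.25 = 17.5
  Productivity 59 × 0.23 = 13.57
Sum = 65.52
65.52 ≥ 55 → Pass

Pass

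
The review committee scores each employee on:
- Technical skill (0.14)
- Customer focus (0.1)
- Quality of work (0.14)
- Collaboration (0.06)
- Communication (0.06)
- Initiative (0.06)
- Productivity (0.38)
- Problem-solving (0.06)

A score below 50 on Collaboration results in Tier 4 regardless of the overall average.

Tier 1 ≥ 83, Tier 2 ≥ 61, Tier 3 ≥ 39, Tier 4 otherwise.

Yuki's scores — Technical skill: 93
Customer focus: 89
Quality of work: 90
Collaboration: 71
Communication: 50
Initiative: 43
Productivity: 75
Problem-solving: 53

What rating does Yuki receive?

Collaboration score 71 ≥ 50: minimum met.
Weighted total:
  Technical skill 93 × 0.14 = 13.02
  Customer focus 89 × 0.1 = 8.9
  Quality of work 90 × 0.14 = 12.6
  Collaboration 71 × 0.06 = 4.26
  Communication 50 × 0.06 = 3
  Initiative 43 × 0.06 = 2.58
  Productivity 75 × 0.38 = 28.5
  Problem-solving 53 × 0.06 = 3.18
Sum = 76.04
76.04 is ≥ 61 and < 83 → Tier 2

Tier 2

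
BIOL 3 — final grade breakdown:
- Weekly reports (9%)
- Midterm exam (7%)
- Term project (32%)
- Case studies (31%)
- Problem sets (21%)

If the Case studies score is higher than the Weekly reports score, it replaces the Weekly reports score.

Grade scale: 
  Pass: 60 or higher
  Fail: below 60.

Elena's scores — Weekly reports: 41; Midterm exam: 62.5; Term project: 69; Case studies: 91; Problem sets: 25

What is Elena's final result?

Case studies (91) > Weekly reports (41), so Weekly reports counts as 91.
Weighted total:
  Weekly reports 91 × 0.09 = 8.19
  Midterm exam 62.5 × 0.07 = 4.375
  Term project 69 × 0.32 = 22.08
  Case studies 91 × 0.31 = 28.21
  Problem sets 25 × 0.21 = 5.25
Sum = 68.105
68.105 ≥ 60 → Pass

Pass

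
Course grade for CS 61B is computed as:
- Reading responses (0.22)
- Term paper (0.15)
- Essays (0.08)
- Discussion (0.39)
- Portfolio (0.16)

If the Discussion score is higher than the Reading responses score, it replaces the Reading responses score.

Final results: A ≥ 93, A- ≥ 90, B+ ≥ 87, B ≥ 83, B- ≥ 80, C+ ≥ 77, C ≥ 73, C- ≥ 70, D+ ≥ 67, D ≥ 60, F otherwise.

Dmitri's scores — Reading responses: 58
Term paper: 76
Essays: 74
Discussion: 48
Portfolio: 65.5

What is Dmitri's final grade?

F

Discussion (48) ≤ Reading responses (58), so Reading responses stays at 58.
Weighted total:
  Reading responses 58 × 0.22 = 12.76
  Term paper 76 × 0.15 = 11.4
  Essays 74 × 0.08 = 5.92
  Discussion 48 × 0.39 = 18.72
  Portfolio 65.5 × 0.16 = 10.48
Sum = 59.28
59.28 < 60 → F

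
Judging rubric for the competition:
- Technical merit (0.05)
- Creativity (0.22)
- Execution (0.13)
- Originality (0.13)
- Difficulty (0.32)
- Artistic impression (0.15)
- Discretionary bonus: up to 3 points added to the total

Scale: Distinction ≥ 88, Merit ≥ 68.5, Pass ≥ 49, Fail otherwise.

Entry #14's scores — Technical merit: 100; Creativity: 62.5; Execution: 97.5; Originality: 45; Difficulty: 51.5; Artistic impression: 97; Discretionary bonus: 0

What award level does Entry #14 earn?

Pass

Weighted total:
  Technical merit 100 × 0.05 = 5
  Creativity 62.5 × 0.22 = 13.75
  Execution 97.5 × 0.13 = 12.675
  Originality 45 × 0.13 = 5.85
  Difficulty 51.5 × 0.32 = 16.48
  Artistic impression 97 × 0.15 = 14.55
Sum = 68.305
Discretionary bonus: 68.305 + 0 = 68.305
68.305 is ≥ 49 and < 68.5 → Pass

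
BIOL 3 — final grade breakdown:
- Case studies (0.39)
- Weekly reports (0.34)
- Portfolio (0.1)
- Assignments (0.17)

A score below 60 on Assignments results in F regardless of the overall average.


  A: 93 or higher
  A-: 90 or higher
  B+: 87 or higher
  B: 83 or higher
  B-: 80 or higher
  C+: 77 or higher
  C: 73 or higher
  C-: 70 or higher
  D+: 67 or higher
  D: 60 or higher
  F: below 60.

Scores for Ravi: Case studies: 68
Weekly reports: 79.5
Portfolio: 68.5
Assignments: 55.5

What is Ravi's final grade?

F

Assignments score 55.5 < 60: minimum not met.
Weighted total:
  Case studies 68 × 0.39 = 26.52
  Weekly reports 79.5 × 0.34 = 27.03
  Portfolio 68.5 × 0.1 = 6.85
  Assignments 55.5 × 0.17 = 9.435
Sum = 69.835
Because the Assignments minimum was not met, the result is F.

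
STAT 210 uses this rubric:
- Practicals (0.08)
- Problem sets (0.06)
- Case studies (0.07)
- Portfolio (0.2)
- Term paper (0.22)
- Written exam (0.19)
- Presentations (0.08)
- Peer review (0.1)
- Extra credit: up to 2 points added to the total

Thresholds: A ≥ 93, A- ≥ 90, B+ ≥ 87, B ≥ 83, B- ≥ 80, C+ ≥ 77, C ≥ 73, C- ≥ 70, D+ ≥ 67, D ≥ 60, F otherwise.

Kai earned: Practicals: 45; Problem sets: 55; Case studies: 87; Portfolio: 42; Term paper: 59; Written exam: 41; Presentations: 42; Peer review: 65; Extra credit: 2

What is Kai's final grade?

Weighted total:
  Practicals 45 × 0.08 = 3.6
  Problem sets 55 × 0.06 = 3.3
  Case studies 87 × 0.07 = 6.09
  Portfolio 42 × 0.2 = 8.4
  Term paper 59 × 0.22 = 12.98
  Written exam 41 × 0.19 = 7.79
  Presentations 42 × 0.08 = 3.36
  Peer review 65 × 0.1 = 6.5
Sum = 52.02
Extra credit: 52.02 + 2 = 54.02
54.02 < 60 → F

F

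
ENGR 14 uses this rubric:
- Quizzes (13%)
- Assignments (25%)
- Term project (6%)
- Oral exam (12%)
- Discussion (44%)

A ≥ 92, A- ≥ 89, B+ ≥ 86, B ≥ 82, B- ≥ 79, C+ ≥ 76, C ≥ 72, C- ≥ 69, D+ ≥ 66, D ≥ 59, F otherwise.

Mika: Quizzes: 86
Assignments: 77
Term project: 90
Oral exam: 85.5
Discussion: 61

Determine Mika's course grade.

C

Weighted total:
  Quizzes 86 × 0.13 = 11.18
  Assignments 77 × 0.25 = 19.25
  Term project 90 × 0.06 = 5.4
  Oral exam 85.5 × 0.12 = 10.26
  Discussion 61 × 0.44 = 26.84
Sum = 72.93
72.93 is ≥ 72 and < 76 → C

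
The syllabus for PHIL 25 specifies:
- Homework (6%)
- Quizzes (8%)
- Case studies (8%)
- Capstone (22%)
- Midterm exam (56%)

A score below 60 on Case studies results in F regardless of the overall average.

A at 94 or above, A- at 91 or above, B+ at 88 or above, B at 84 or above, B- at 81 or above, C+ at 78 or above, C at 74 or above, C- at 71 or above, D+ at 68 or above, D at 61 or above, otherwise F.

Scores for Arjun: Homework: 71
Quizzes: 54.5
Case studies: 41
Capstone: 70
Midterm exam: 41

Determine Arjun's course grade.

Case studies score 41 < 60: minimum not met.
Weighted total:
  Homework 71 × 0.06 = 4.26
  Quizzes 54.5 × 0.08 = 4.36
  Case studies 41 × 0.08 = 3.28
  Capstone 70 × 0.22 = 15.4
  Midterm exam 41 × 0.56 = 22.96
Sum = 50.26
Because the Case studies minimum was not met, the result is F.

F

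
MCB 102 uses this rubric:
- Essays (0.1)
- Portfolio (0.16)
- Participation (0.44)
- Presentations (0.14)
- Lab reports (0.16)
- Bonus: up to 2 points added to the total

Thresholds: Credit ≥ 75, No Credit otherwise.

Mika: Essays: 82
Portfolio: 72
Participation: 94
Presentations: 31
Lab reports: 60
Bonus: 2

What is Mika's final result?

Weighted total:
  Essays 82 × 0.1 = 8.2
  Portfolio 72 × 0.16 = 11.52
  Participation 94 × 0.44 = 41.36
  Presentations 31 × 0.14 = 4.34
  Lab reports 60 × 0.16 = 9.6
Sum = 75.02
Bonus: 75.02 + 2 = 77.02
77.02 ≥ 75 → Credit

Credit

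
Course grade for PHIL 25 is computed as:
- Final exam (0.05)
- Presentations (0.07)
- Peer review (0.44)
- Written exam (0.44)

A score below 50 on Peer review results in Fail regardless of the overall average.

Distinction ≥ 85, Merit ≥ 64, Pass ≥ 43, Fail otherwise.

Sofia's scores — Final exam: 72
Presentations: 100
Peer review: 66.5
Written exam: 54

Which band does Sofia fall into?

Peer review score 66.5 ≥ 50: minimum met.
Weighted total:
  Final exam 72 × 0.05 = 3.6
  Presentations 100 × 0.07 = 7
  Peer review 66.5 × 0.44 = 29.26
  Written exam 54 × 0.44 = 23.76
Sum = 63.62
63.62 is ≥ 43 and < 64 → Pass

Pass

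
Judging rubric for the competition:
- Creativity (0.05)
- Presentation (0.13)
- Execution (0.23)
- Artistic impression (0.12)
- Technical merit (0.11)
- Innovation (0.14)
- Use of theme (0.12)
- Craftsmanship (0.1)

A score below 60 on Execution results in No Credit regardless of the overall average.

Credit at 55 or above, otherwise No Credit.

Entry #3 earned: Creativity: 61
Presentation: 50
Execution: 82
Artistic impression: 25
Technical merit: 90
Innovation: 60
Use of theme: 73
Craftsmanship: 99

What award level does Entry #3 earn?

Credit

Execution score 82 ≥ 60: minimum met.
Weighted total:
  Creativity 61 × 0.05 = 3.05
  Presentation 50 × 0.13 = 6.5
  Execution 82 × 0.23 = 18.86
  Artistic impression 25 × 0.12 = 3
  Technical merit 90 × 0.11 = 9.9
  Innovation 60 × 0.14 = 8.4
  Use of theme 73 × 0.12 = 8.76
  Craftsmanship 99 × 0.1 = 9.9
Sum = 68.37
68.37 ≥ 55 → Credit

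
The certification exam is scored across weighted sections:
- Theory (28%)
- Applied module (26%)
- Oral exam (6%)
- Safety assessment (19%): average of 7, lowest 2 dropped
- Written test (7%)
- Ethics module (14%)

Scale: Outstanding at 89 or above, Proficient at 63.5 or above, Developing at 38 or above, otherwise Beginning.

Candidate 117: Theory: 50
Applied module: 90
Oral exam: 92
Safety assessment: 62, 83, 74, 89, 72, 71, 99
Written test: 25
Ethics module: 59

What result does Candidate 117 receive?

Safety assessment: drop 62, 71 → average of remaining 5 = 417/5 = 83.4
Weighted total:
  Theory 50 × 0.28 = 14
  Applied module 90 × 0.26 = 23.4
  Oral exam 92 × 0.06 = 5.52
  Safety assessment 83.4 × 0.19 = 15.846
  Written test 25 × 0.07 = 1.75
  Ethics module 59 × 0.14 = 8.26
Sum = 68.776
68.776 is ≥ 63.5 and < 89 → Proficient

Proficient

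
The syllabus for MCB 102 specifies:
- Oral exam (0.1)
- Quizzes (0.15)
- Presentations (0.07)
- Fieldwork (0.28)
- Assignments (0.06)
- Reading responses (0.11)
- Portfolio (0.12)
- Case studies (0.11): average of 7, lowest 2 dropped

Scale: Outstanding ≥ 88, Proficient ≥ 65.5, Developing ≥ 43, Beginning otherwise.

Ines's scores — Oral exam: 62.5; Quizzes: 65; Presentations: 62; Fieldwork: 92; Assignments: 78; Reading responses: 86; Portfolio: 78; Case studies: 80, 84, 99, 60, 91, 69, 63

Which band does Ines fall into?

Case studies: drop 60, 63 → average of remaining 5 = 423/5 = 84.6
Weighted total:
  Oral exam 62.5 × 0.1 = 6.25
  Quizzes 65 × 0.15 = 9.75
  Presentations 62 × 0.07 = 4.34
  Fieldwork 92 × 0.28 = 25.76
  Assignments 78 × 0.06 = 4.68
  Reading responses 86 × 0.11 = 9.46
  Portfolio 78 × 0.12 = 9.36
  Case studies 84.6 × 0.11 = 9.306
Sum = 78.906
78.906 is ≥ 65.5 and < 88 → Proficient

Proficient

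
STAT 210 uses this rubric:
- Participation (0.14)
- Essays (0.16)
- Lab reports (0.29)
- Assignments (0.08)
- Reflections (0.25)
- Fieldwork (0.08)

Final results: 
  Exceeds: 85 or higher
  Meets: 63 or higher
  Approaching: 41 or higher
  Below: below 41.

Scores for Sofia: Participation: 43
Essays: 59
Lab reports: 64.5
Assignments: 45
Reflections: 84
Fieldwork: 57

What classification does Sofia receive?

Weighted total:
  Participation 43 × 0.14 = 6.02
  Essays 59 × 0.16 = 9.44
  Lab reports 64.5 × 0.29 = 18.705
  Assignments 45 × 0.08 = 3.6
  Reflections 84 × 0.25 = 21
  Fieldwork 57 × 0.08 = 4.56
Sum = 63.325
63.325 is ≥ 63 and < 85 → Meets

Meets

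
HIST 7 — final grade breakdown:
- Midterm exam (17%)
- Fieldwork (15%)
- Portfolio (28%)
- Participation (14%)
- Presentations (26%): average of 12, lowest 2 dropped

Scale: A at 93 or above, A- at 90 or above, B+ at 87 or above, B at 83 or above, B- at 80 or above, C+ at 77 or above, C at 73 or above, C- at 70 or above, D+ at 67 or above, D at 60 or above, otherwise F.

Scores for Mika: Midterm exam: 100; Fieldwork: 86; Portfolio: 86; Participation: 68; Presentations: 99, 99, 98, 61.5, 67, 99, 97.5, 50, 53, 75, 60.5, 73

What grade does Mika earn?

Presentations: drop 50, 53 → average of remaining 10 = 829.5/10 = 82.95
Weighted total:
  Midterm exam 100 × 0.17 = 17
  Fieldwork 86 × 0.15 = 12.9
  Portfolio 86 × 0.28 = 24.08
  Participation 68 × 0.14 = 9.52
  Presentations 82.95 × 0.26 = 21.567
Sum = 85.067
85.067 is ≥ 83 and < 87 → B

B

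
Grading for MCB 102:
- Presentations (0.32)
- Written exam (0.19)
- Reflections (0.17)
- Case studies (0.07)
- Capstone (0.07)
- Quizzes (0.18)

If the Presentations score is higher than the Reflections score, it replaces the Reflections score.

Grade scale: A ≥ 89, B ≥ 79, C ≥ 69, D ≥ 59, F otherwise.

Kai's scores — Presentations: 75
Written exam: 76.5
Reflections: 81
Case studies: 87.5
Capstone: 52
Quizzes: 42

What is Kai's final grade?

Presentations (75) ≤ Reflections (81), so Reflections stays at 81.
Weighted total:
  Presentations 75 × 0.32 = 24
  Written exam 76.5 × 0.19 = 14.535
  Reflections 81 × 0.17 = 13.77
  Case studies 87.5 × 0.07 = 6.125
  Capstone 52 × 0.07 = 3.64
  Quizzes 42 × 0.18 = 7.56
Sum = 69.63
69.63 is ≥ 69 and < 79 → C

C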